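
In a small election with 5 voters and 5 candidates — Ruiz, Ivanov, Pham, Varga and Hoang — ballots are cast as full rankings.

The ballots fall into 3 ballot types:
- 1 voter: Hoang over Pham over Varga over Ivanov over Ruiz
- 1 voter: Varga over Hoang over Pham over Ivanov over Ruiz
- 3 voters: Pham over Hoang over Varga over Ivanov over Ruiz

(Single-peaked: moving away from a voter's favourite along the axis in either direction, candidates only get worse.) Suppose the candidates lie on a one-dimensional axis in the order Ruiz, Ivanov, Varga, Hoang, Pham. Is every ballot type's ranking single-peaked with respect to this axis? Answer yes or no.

Axis positions: Ruiz=1, Ivanov=2, Varga=3, Hoang=4, Pham=5.
Ballot type 1 (peak Hoang at position 4): ranking walks positions 4-5-3-2-1, expanding outward from the peak — single-peaked.
Ballot type 2 (peak Varga at position 3): ranking walks positions 3-4-5-2-1, expanding outward from the peak — single-peaked.
Ballot type 3 (peak Pham at position 5): ranking walks positions 5-4-3-2-1, expanding outward from the peak — single-peaked.
Every ranking is single-peaked on this axis.

yes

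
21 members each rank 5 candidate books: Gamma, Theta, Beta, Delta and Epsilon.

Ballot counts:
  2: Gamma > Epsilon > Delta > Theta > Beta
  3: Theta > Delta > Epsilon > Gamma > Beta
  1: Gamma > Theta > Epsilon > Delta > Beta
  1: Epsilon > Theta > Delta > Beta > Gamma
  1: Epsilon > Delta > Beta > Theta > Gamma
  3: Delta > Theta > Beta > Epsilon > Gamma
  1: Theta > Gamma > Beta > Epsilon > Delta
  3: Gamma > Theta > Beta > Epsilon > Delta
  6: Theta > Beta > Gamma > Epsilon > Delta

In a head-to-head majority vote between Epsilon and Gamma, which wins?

Ballots ranking Epsilon above Gamma: 3 + 1 + 1 + 3 = 8.
Ballots ranking Gamma above Epsilon: 21 − 8 = 13.
Gamma wins the head-to-head 13–8.

Gamma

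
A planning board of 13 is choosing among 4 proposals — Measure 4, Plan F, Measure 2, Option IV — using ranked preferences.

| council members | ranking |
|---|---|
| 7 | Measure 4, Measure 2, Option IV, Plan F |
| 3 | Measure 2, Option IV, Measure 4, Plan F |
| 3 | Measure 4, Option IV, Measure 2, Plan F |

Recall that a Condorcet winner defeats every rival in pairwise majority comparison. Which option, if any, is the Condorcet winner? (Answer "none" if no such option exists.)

Measure 4

Check each pair by majority over 13 ballots:
Measure 4 vs Plan F: Measure 4 wins 13–0.
Measure 4 vs Measure 2: Measure 4, 10–3.
Measure 4 vs Option IV: Measure 4, 10–3.
Plan F vs Measure 2: Measure 2, 13–0.
Plan F–Option IV: Option IV 13–0.
Measure 2 vs Option IV: Measure 2 wins 10–3.
Measure 4 beats each of Plan F, Measure 2, Option IV — Measure 4 is the Condorcet winner.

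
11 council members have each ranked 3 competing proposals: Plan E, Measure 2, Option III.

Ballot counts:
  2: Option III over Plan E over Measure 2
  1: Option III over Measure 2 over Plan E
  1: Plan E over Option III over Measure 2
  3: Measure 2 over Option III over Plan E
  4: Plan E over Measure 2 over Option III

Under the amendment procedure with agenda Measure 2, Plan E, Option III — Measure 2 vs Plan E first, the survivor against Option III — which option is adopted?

Round 1: Measure 2 vs Plan E — 4–7, Plan E advances.
Round 2: Plan E vs Option III — 5–6, Option III advances.
The agenda winner is Option III.

Option III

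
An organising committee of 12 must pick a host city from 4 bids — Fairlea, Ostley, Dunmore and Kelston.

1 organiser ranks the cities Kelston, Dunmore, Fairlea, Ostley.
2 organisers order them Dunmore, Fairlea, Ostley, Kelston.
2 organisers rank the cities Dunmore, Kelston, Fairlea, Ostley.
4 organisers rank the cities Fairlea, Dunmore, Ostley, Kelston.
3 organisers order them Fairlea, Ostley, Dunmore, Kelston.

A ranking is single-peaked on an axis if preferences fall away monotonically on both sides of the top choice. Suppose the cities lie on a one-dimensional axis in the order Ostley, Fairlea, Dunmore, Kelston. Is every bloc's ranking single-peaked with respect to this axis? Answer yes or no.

yes

Axis positions: Ostley=1, Fairlea=2, Dunmore=3, Kelston=4.
Bloc 1 (peak Kelston at position 4): ranking walks positions 4-3-2-1, expanding outward from the peak — single-peaked.
Bloc 2 (peak Dunmore at position 3): ranking walks positions 3-2-1-4, expanding outward from the peak — single-peaked.
Bloc 3 (peak Dunmore at position 3): ranking walks positions 3-4-2-1, expanding outward from the peak — single-peaked.
Bloc 4 (peak Fairlea at position 2): ranking walks positions 2-3-1-4, expanding outward from the peak — single-peaked.
Bloc 5 (peak Fairlea at position 2): ranking walks positions 2-1-3-4, expanding outward from the peak — single-peaked.
Every ranking is single-peaked on this axis.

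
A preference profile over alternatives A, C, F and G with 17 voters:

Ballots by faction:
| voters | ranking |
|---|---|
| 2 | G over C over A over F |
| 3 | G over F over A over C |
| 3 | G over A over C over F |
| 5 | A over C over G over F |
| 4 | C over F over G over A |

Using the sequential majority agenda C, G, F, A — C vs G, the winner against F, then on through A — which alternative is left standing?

A

Round 1: C vs G — 9–8, C advances.
Round 2: C vs F — 14–3, C advances.
Round 3: C vs A — 6–11, A advances.
The agenda winner is A.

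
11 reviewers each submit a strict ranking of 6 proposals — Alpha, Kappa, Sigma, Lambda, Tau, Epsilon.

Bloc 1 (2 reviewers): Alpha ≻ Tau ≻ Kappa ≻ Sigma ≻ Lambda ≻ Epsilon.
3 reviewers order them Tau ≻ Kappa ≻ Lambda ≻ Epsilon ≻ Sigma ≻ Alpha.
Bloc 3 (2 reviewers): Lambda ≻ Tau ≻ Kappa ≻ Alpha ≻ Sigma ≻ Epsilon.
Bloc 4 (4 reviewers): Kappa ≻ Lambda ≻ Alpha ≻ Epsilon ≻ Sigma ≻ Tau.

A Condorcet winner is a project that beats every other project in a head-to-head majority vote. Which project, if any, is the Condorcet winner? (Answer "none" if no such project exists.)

Pairwise majorities:
Alpha–Kappa: Kappa 9–2.
Alpha vs Sigma: Alpha, 8–3.
Alpha vs Lambda: Lambda, 9–2.
Alpha vs Tau: Alpha wins 6–5.
Alpha vs Epsilon: Alpha wins 8–3.
Kappa vs Sigma: Kappa wins 11–0.
Kappa–Lambda: Kappa 9–2.
Kappa vs Tau: Tau wins 7–4.
Kappa vs Epsilon: Kappa, 11–0.
Sigma vs Lambda: Lambda, 9–2.
Sigma vs Tau: Tau, 7–4.
Sigma–Epsilon: Epsilon 7–4.
Lambda vs Tau: Lambda wins 6–5.
Lambda vs Epsilon: Lambda wins 11–0.
Tau vs Epsilon: Tau, 7–4.
No project is unbeaten: Alpha loses to Kappa; Kappa loses to Tau; Sigma loses to Alpha; Lambda loses to Kappa; Tau loses to Alpha; Epsilon loses to Alpha. In particular Alpha → Tau → Kappa → Alpha is a majority cycle — no Condorcet winner exists.

none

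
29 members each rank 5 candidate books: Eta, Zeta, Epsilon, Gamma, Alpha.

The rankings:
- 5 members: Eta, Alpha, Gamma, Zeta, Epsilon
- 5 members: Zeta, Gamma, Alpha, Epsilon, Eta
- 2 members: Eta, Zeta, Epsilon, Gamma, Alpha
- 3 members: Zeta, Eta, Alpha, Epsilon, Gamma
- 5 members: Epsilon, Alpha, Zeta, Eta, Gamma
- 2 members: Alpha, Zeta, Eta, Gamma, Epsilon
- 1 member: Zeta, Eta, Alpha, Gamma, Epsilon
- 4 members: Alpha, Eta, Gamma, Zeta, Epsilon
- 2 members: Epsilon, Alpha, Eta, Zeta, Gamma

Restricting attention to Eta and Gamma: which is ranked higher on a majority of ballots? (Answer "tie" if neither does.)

Eta

Ballots ranking Eta above Gamma: 5 + 2 + 3 + 5 + 2 + 1 + 4 + 2 = 24.
Ballots ranking Gamma above Eta: 29 − 24 = 5.
Eta wins the head-to-head 24–5.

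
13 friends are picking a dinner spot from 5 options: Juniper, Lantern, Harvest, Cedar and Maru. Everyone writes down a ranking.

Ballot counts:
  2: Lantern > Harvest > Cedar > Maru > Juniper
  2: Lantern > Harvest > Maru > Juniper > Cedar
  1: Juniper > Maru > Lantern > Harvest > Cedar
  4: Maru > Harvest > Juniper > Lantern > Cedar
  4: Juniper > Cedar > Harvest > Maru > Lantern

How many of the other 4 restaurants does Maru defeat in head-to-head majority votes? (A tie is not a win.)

Maru against each rival (13 friends):
Maru vs Juniper: 2+2+4 = 8 for Maru, 5 for Juniper — Maru by 8–5.
Maru vs Lantern: 9 to 4, Maru.
Maru vs Harvest: Maru is ranked higher on 1+4 = 5 ballots, Harvest on 8. Harvest wins 8–5.
Maru vs Cedar: Maru is ranked higher on 2+1+4 = 7 ballots, Cedar on 6. Maru wins 7–6.
Maru beats Juniper, Lantern, Cedar; loses to Harvest — 3 pairwise wins.

3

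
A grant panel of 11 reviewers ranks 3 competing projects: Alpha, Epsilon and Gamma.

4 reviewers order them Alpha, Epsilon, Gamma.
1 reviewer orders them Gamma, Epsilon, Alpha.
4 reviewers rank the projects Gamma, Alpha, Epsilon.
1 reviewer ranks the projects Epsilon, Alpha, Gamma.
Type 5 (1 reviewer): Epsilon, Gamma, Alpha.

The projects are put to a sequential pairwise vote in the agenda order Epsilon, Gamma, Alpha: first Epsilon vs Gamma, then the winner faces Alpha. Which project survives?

Round 1: Epsilon vs Gamma — 6–5, Epsilon advances.
Round 2: Epsilon vs Alpha — 3–8, Alpha advances.
Alpha survives the agenda.

Alpha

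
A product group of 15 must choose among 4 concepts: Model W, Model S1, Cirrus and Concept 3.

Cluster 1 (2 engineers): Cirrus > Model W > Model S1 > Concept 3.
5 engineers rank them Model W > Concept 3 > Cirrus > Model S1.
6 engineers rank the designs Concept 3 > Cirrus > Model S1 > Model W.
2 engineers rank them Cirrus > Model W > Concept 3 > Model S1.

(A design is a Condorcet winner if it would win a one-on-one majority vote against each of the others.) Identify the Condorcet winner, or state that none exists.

none

Check each pair by majority over 15 ballots:
Model W vs Model S1: Model W wins 9–6.
Model W–Cirrus: Cirrus 10–5.
Model W vs Concept 3: Model W, 9–6.
Model S1–Cirrus: Cirrus 15–0.
Model S1 vs Concept 3: Concept 3 wins 13–2.
Cirrus vs Concept 3: Concept 3 wins 11–4.
Each design drops at least one matchup (Model W loses to Cirrus; Model S1 loses to Model W; Cirrus loses to Concept 3; Concept 3 loses to Model W); the cycle Model W → Concept 3 → Cirrus → Model W rules out a Condorcet winner.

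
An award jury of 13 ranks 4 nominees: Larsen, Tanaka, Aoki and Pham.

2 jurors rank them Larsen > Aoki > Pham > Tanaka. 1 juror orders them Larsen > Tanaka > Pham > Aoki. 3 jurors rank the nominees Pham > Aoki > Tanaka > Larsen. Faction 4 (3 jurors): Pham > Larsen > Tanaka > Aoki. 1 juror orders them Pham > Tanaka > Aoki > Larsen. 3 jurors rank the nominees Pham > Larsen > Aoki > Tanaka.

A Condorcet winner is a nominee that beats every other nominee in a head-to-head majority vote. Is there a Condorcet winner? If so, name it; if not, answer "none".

Pham

Check each pair by majority over 13 ballots:
Larsen vs Tanaka: 2+1+3+3 = 9 for Larsen, 4 for Tanaka — Larsen by 9–4.
Larsen vs Aoki: Larsen preferred on 2+1+3+3 = 9 ballots; Larsen wins 9–4.
Larsen vs Pham: 3 to 10, Pham.
Tanaka vs Aoki: 1+3+1 = 5 for Tanaka, 8 for Aoki — Aoki by 8–5.
Tanaka vs Pham: Tanaka is ranked higher on 1 ballot, Pham on 12. Pham wins 12–1.
Aoki vs Pham: 2 for Aoki, 11 for Pham — Pham by 11–2.
Pham wins every pairwise contest, so Pham is the Condorcet winner.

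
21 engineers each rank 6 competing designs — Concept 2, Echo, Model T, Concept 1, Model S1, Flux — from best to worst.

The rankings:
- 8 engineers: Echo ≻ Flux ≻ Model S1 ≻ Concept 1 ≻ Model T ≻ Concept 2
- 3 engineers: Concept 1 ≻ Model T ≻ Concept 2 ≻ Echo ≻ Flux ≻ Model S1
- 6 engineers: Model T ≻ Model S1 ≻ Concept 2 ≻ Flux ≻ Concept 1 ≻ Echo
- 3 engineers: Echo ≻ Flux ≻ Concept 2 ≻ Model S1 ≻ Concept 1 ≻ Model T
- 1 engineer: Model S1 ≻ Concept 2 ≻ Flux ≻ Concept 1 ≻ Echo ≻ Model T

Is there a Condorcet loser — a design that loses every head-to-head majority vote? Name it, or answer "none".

Head-to-head results (21 engineers):
Concept 2 vs Echo: Echo wins 11–10.
Concept 2 vs Model T: Model T, 17–4.
Concept 2 vs Concept 1: 10 to 11, Concept 1.
Concept 2–Model S1: Model S1 15–6.
Concept 2–Flux: Flux 11–10.
Echo vs Model T: 12 to 9, Echo.
Echo vs Concept 1: 11 to 10, Echo.
Echo–Model S1: Echo 14–7.
Echo vs Flux: 8+3+3 = 14 for Echo, 7 for Flux — Echo by 14–7.
Model T vs Concept 1: Model T preferred on 6 ballots; Concept 1 wins 15–6.
Model T–Model S1: Model S1 12–9.
Model T vs Flux: Flux wins 12–9.
Concept 1 vs Model S1: Model S1, 18–3.
Concept 1 vs Flux: 3 to 18, Flux.
Model S1 vs Flux: Flux wins 14–7.
Concept 2 loses to every other design — it is the Condorcet loser.

Concept 2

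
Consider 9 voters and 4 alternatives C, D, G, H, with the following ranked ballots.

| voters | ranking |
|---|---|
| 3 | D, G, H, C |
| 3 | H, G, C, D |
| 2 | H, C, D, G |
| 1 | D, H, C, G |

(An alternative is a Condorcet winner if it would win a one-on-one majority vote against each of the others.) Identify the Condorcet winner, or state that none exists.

Pairwise majorities:
C–D: C 5–4.
C vs G: G wins 6–3.
C vs H: H wins 9–0.
D vs G: D wins 6–3.
D vs H: H, 5–4.
G–H: H 6–3.
H beats each of C, D, G — H is the Condorcet winner.

H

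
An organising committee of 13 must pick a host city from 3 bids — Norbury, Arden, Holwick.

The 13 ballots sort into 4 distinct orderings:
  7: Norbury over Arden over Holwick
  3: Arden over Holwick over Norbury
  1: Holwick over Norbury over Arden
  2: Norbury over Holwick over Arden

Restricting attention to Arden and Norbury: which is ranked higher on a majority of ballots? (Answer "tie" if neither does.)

Norbury

Ballots ranking Arden above Norbury: 3.
Ballots ranking Norbury above Arden: 13 − 3 = 10.
Norbury wins the head-to-head 10–3.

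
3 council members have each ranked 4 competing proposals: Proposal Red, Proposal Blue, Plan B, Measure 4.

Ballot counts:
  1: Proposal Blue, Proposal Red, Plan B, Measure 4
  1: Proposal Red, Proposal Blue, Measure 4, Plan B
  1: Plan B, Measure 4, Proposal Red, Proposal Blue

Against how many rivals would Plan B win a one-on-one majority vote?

1

Plan B against each rival (3 council members):
Plan B vs Proposal Red: Plan B is ranked higher on 1 ballot, Proposal Red on 2. Proposal Red wins 2–1.
Plan B vs Proposal Blue: Plan B is ranked higher on 1 ballot, Proposal Blue on 2. Proposal Blue wins 2–1.
Plan B vs Measure 4: Plan B, 2–1.
Plan B beats Measure 4; loses to Proposal Red, Proposal Blue — 1 pairwise win.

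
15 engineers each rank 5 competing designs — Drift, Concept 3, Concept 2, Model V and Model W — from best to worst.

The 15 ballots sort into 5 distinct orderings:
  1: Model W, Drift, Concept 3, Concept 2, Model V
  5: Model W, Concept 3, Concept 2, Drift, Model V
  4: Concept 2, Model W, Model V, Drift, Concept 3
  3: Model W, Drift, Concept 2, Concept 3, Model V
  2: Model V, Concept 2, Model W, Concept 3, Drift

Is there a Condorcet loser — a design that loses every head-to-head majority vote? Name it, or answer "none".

Model V

Pairwise majorities:
Drift vs Concept 3: 1+4+3 = 8 for Drift, 7 for Concept 3 — Drift by 8–7.
Drift vs Concept 2: 1+3 = 4 for Drift, 11 for Concept 2 — Concept 2 by 11–4.
Drift vs Model V: 9 to 6, Drift.
Drift vs Model W: 0 for Drift, 15 for Model W — Model W by 15–0.
Concept 3 vs Concept 2: 6 to 9, Concept 2.
Concept 3 vs Model V: 9 to 6, Concept 3.
Concept 3 vs Model W: Model W wins 15–0.
Concept 2 vs Model V: Concept 2 wins 13–2.
Concept 2 vs Model W: Model W, 9–6.
Model V vs Model W: Model V is ranked higher on 2 ballots, Model W on 13. Model W wins 13–2.
Only Model V has no wins; Model V is the Condorcet loser.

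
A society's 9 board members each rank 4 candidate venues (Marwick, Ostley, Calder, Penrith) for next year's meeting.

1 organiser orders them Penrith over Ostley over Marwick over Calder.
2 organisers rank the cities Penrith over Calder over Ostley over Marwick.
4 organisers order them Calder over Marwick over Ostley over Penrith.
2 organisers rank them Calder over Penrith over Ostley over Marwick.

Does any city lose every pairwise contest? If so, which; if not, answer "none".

Head-to-head results (9 organisers):
Marwick vs Ostley: Marwick is ranked higher on 4 ballots, Ostley on 5. Ostley wins 5–4.
Marwick–Calder: Calder 8–1.
Marwick vs Penrith: Marwick is ranked higher on 4 ballots, Penrith on 5. Penrith wins 5–4.
Ostley vs Calder: Ostley is ranked higher on 1 ballot, Calder on 8. Calder wins 8–1.
Ostley vs Penrith: Ostley is ranked higher on 4 ballots, Penrith on 5. Penrith wins 5–4.
Calder vs Penrith: Calder wins 6–3.
Marwick loses to every other city — it is the Condorcet loser.

Marwick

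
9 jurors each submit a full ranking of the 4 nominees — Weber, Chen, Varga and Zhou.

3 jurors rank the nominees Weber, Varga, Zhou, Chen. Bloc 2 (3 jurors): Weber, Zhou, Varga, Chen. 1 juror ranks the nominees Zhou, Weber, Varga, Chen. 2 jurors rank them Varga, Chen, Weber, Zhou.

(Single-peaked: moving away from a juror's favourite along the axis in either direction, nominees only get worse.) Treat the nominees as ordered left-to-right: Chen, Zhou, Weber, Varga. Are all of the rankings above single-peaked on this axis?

Axis positions: Chen=1, Zhou=2, Weber=3, Varga=4.
Bloc 1 (peak Weber at position 3): ranking walks positions 3-4-2-1, expanding outward from the peak — single-peaked.
Bloc 2 (peak Weber at position 3): ranking walks positions 3-2-4-1, expanding outward from the peak — single-peaked.
Bloc 3 (peak Zhou at position 2): ranking walks positions 2-3-4-1, expanding outward from the peak — single-peaked.
Bloc 4: ranking walks positions 4-1-3-2; Chen is ranked above Weber even though Weber lies between Chen and the peak Varga on the axis — preferences dip and rise again. Not single-peaked.
Bloc 4 violates single-peakedness, so the profile is not single-peaked on this axis.

no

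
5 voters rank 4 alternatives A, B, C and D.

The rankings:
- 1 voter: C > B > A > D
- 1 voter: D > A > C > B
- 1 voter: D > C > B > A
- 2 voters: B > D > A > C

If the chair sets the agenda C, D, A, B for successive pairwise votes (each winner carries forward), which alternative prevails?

Round 1: C vs D — 1–4, D advances.
Round 2: D vs A — 4–1, D advances.
Round 3: D vs B — 2–3, B advances.
B survives the agenda.

B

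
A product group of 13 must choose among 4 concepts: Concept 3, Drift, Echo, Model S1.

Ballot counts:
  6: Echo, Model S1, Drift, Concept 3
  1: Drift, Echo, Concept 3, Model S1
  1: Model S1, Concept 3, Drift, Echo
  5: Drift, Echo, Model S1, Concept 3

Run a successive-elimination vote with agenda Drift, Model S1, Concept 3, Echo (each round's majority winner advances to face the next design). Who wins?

Echo

Round 1: Drift vs Model S1 — 6–7, Model S1 advances.
Round 2: Model S1 vs Concept 3 — 12–1, Model S1 advances.
Round 3: Model S1 vs Echo — 1–12, Echo advances.
Echo survives the agenda.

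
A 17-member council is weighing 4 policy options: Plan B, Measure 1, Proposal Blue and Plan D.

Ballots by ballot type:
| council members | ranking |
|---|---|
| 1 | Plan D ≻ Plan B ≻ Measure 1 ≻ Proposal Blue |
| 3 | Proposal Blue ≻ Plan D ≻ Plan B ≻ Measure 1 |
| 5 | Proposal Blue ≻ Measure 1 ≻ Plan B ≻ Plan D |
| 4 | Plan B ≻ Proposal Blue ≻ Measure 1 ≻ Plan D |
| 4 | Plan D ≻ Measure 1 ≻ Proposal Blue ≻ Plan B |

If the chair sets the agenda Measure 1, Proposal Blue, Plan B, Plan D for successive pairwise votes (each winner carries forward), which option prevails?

Round 1: Measure 1 vs Proposal Blue — 5–12, Proposal Blue advances.
Round 2: Proposal Blue vs Plan B — 12–5, Proposal Blue advances.
Round 3: Proposal Blue vs Plan D — 12–5, Proposal Blue advances.
Proposal Blue survives the agenda.

Proposal Blue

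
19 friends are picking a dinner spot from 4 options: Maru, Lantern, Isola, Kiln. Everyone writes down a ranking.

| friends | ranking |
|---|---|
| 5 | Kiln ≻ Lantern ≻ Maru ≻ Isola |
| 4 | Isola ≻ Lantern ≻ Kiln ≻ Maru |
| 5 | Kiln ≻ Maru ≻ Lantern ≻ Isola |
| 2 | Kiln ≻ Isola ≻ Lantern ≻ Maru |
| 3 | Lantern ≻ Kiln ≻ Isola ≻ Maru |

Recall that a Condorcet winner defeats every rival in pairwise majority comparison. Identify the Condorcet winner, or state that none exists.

Check each pair by majority over 19 ballots:
Maru–Lantern: Lantern 14–5.
Maru vs Isola: Maru, 10–9.
Maru vs Kiln: Kiln wins 19–0.
Lantern–Isola: Lantern 13–6.
Lantern vs Kiln: Kiln, 12–7.
Isola–Kiln: Kiln 15–4.
Kiln defeats every rival head-to-head and is the Condorcet winner.

Kiln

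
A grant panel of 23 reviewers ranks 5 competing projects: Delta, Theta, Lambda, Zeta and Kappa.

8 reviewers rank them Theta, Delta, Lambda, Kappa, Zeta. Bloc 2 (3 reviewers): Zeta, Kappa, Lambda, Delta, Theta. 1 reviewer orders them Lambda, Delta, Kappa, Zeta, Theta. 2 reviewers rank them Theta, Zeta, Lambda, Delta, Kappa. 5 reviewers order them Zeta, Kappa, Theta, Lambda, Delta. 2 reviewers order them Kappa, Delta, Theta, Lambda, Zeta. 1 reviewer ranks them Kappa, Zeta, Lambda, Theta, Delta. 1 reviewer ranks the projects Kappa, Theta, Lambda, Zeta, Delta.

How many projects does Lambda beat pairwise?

Lambda against each rival (23 reviewers):
Lambda vs Delta: Lambda preferred on 3+1+2+5+1+1 = 13 ballots; Lambda wins 13–10.
Lambda vs Theta: Theta wins 18–5.
Lambda vs Zeta: Lambda is ranked higher on 8+1+2+1 = 12 ballots, Zeta on 11. Lambda wins 12–11.
Lambda vs Kappa: 8+1+2 = 11 for Lambda, 12 for Kappa — Kappa by 12–11.
Lambda beats Delta, Zeta; loses to Theta, Kappa — 2 pairwise wins.

2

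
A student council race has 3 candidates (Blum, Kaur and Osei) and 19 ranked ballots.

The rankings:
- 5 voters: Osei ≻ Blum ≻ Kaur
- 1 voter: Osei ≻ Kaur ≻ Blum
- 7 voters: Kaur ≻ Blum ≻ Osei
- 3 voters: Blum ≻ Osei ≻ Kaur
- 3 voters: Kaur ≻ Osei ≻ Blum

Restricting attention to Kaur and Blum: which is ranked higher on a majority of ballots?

Kaur

Ballots ranking Kaur above Blum: 1 + 7 + 3 = 11.
Ballots ranking Blum above Kaur: 19 − 11 = 8.
Kaur wins the head-to-head 11–8.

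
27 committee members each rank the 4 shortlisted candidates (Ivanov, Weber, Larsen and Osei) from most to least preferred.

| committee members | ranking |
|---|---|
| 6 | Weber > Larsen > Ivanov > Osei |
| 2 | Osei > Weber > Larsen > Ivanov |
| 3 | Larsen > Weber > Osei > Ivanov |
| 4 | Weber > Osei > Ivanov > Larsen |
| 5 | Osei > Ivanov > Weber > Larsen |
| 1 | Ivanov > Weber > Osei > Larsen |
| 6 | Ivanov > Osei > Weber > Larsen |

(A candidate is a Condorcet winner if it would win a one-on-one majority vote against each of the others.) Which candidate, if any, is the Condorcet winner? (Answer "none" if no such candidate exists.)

Weber

Head-to-head results (27 committee members):
Ivanov vs Weber: Weber wins 15–12.
Ivanov vs Larsen: Ivanov is ranked higher on 4+5+1+6 = 16 ballots, Larsen on 11. Ivanov wins 16–11.
Ivanov–Osei: Osei 14–13.
Weber–Larsen: Weber 24–3.
Weber vs Osei: Weber, 14–13.
Larsen–Osei: Osei 18–9.
Weber beats each of Ivanov, Larsen, Osei — Weber is the Condorcet winner.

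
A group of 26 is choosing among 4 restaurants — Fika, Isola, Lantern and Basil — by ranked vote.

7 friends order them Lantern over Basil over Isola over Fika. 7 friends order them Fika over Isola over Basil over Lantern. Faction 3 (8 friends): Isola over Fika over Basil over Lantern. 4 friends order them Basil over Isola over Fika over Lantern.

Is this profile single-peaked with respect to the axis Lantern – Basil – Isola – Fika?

yes

Axis positions: Lantern=1, Basil=2, Isola=3, Fika=4.
Faction 1 (peak Lantern at position 1): ranking walks positions 1-2-3-4, expanding outward from the peak — single-peaked.
Faction 2 (peak Fika at position 4): ranking walks positions 4-3-2-1, expanding outward from the peak — single-peaked.
Faction 3 (peak Isola at position 3): ranking walks positions 3-4-2-1, expanding outward from the peak — single-peaked.
Faction 4 (peak Basil at position 2): ranking walks positions 2-3-4-1, expanding outward from the peak — single-peaked.
Every ranking is single-peaked on this axis.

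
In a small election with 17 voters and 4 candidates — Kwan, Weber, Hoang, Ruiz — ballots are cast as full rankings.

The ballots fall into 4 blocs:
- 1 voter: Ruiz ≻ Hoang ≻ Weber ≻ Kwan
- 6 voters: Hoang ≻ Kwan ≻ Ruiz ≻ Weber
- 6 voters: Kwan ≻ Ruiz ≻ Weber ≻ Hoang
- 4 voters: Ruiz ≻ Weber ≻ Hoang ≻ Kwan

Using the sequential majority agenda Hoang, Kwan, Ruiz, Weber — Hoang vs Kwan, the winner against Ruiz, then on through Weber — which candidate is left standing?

Round 1: Hoang vs Kwan — 11–6, Hoang advances.
Round 2: Hoang vs Ruiz — 6–11, Ruiz advances.
Round 3: Ruiz vs Weber — 17–0, Ruiz advances.
Ruiz survives the agenda.

Ruiz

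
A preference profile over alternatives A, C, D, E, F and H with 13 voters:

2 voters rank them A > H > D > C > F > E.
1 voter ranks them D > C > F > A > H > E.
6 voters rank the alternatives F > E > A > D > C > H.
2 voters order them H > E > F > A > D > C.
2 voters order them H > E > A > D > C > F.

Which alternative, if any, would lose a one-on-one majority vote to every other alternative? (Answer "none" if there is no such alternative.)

none

Pairwise majorities:
A–C: A 12–1.
A vs D: 12 to 1, A.
A vs E: E wins 10–3.
A vs F: 2+2 = 4 for A, 9 for F — F by 9–4.
A vs H: A is ranked higher on 2+1+6 = 9 ballots, H on 4. A wins 9–4.
C vs D: 0 to 13, D.
C vs E: E wins 10–3.
C vs F: C preferred on 2+1+2 = 5 ballots; F wins 8–5.
C vs H: C, 7–6.
D vs E: D is ranked higher on 2+1 = 3 ballots, E on 10. E wins 10–3.
D vs F: F, 8–5.
D vs H: D, 7–6.
E vs F: F wins 9–4.
E vs H: 6 to 7, H.
F vs H: F preferred on 1+6 = 7 ballots; F wins 7–6.
No alternative is winless: A beats C; C beats H; D beats C; E beats A; F beats A; H beats E. There is no Condorcet loser.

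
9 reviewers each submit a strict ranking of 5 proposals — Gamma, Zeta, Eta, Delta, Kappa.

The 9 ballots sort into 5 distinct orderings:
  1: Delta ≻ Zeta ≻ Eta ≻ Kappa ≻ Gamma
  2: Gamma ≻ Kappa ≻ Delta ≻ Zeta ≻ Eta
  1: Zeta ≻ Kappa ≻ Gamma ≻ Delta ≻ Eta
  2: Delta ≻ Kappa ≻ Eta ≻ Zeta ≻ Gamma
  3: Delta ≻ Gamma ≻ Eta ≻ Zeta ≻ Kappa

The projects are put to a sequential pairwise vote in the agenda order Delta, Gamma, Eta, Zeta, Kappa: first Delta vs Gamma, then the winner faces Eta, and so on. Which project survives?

Delta

Round 1: Delta vs Gamma — 6–3, Delta advances.
Round 2: Delta vs Eta — 9–0, Delta advances.
Round 3: Delta vs Zeta — 8–1, Delta advances.
Round 4: Delta vs Kappa — 6–3, Delta advances.
The agenda winner is Delta.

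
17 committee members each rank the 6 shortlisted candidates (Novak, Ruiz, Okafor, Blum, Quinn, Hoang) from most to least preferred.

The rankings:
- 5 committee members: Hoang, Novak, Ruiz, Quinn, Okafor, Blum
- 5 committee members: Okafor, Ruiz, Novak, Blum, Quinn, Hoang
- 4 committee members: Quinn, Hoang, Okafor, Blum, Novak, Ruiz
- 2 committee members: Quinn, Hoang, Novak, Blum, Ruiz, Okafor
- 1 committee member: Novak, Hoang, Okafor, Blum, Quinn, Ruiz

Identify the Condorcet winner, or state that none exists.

none

Pairwise majorities:
Novak vs Ruiz: Novak is ranked higher on 5+4+2+1 = 12 ballots, Ruiz on 5. Novak wins 12–5.
Novak vs Okafor: 8 to 9, Okafor.
Novak vs Blum: 13 to 4, Novak.
Novak vs Quinn: Novak is ranked higher on 5+5+1 = 11 ballots, Quinn on 6. Novak wins 11–6.
Novak vs Hoang: 6 to 11, Hoang.
Ruiz vs Okafor: Ruiz preferred on 5+2 = 7 ballots; Okafor wins 10–7.
Ruiz vs Blum: Ruiz preferred on 5+5 = 10 ballots; Ruiz wins 10–7.
Ruiz vs Quinn: Ruiz preferred on 5+5 = 10 ballots; Ruiz wins 10–7.
Ruiz vs Hoang: 5 for Ruiz, 12 for Hoang — Hoang by 12–5.
Okafor vs Blum: Okafor is ranked higher on 5+5+4+1 = 15 ballots, Blum on 2. Okafor wins 15–2.
Okafor vs Quinn: 6 to 11, Quinn.
Okafor vs Hoang: Okafor preferred on 5 ballots; Hoang wins 12–5.
Blum vs Quinn: 6 to 11, Quinn.
Blum vs Hoang: 5 for Blum, 12 for Hoang — Hoang by 12–5.
Quinn vs Hoang: 11 to 6, Quinn.
Each candidate drops at least one matchup (Novak loses to Okafor; Ruiz loses to Novak; Okafor loses to Quinn; Blum loses to Novak; Quinn loses to Novak; Hoang loses to Quinn); the cycle Novak beats Quinn beats Okafor beats Novak rules out a Condorcet winner.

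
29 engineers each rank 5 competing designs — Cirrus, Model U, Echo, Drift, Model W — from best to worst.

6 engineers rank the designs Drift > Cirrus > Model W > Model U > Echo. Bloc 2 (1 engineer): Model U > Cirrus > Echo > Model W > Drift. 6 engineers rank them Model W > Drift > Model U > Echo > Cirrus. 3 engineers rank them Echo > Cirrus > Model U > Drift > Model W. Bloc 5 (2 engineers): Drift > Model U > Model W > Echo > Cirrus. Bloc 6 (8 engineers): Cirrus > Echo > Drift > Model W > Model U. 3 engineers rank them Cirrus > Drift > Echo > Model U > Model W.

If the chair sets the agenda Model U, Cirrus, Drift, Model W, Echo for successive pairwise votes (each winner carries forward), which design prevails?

Round 1: Model U vs Cirrus — 9–20, Cirrus advances.
Round 2: Cirrus vs Drift — 15–14, Cirrus advances.
Round 3: Cirrus vs Model W — 21–8, Cirrus advances.
Round 4: Cirrus vs Echo — 18–11, Cirrus advances.
Cirrus survives the agenda.

Cirrus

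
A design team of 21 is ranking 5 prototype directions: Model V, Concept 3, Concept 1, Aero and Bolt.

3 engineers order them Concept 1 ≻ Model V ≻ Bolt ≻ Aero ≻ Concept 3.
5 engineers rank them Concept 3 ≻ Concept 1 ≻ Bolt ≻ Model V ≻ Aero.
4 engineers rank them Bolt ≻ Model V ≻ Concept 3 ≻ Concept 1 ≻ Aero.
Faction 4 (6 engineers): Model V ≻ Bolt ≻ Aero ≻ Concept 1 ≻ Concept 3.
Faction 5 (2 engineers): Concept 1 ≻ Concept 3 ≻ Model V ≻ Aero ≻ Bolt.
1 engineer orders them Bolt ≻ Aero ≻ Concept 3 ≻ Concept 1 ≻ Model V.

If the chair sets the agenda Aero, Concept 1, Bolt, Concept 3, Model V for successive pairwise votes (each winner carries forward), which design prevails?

Model V

Round 1: Aero vs Concept 1 — 7–14, Concept 1 advances.
Round 2: Concept 1 vs Bolt — 10–11, Bolt advances.
Round 3: Bolt vs Concept 3 — 14–7, Bolt advances.
Round 4: Bolt vs Model V — 10–11, Model V advances.
The agenda winner is Model V.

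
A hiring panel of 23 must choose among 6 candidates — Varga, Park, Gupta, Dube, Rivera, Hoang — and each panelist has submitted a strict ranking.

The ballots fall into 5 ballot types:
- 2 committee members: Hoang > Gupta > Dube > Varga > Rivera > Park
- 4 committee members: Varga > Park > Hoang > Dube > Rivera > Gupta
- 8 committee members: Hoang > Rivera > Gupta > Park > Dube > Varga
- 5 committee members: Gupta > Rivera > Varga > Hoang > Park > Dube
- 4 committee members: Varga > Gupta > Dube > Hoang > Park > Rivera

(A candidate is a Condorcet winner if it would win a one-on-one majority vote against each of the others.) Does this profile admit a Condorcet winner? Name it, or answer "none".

Pairwise majorities:
Varga vs Park: Varga is ranked higher on 2+4+5+4 = 15 ballots, Park on 8. Varga wins 15–8.
Varga vs Gupta: 4+4 = 8 for Varga, 15 for Gupta — Gupta by 15–8.
Varga vs Dube: Varga is ranked higher on 4+5+4 = 13 ballots, Dube on 10. Varga wins 13–10.
Varga vs Rivera: 10 to 13, Rivera.
Varga vs Hoang: 4+5+4 = 13 for Varga, 10 for Hoang — Varga by 13–10.
Park vs Gupta: 4 for Park, 19 for Gupta — Gupta by 19–4.
Park vs Dube: 4+8+5 = 17 for Park, 6 for Dube — Park by 17–6.
Park vs Rivera: 8 to 15, Rivera.
Park vs Hoang: Park preferred on 4 ballots; Hoang wins 19–4.
Gupta vs Dube: 19 to 4, Gupta.
Gupta vs Rivera: Gupta preferred on 2+5+4 = 11 ballots; Rivera wins 12–11.
Gupta vs Hoang: 9 to 14, Hoang.
Dube vs Rivera: Dube preferred on 2+4+4 = 10 ballots; Rivera wins 13–10.
Dube vs Hoang: Dube is ranked higher on 4 ballots, Hoang on 19. Hoang wins 19–4.
Rivera vs Hoang: Rivera preferred on 5 ballots; Hoang wins 18–5.
Every candidate loses at least once (Varga loses to Gupta; Park loses to Varga; Gupta loses to Rivera; Dube loses to Varga; Rivera loses to Hoang; Hoang loses to Varga). The majority relation contains the cycle Varga > Hoang > Gupta > Varga, so there is no Condorcet winner.

none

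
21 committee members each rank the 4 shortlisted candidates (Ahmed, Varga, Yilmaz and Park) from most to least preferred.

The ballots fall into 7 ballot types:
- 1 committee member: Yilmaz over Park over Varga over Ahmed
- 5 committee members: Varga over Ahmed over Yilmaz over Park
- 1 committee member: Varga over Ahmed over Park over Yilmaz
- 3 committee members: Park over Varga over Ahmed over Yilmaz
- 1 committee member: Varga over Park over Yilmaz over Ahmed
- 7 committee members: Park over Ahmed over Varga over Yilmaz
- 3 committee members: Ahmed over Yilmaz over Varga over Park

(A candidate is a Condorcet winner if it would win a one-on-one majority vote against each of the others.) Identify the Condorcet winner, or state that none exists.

Head-to-head results (21 committee members):
Ahmed vs Varga: Ahmed is ranked higher on 7+3 = 10 ballots, Varga on 11. Varga wins 11–10.
Ahmed vs Yilmaz: Ahmed preferred on 5+1+3+7+3 = 19 ballots; Ahmed wins 19–2.
Ahmed vs Park: Ahmed is ranked higher on 5+1+3 = 9 ballots, Park on 12. Park wins 12–9.
Varga vs Yilmaz: Varga preferred on 5+1+3+1+7 = 17 ballots; Varga wins 17–4.
Varga vs Park: Varga is ranked higher on 5+1+1+3 = 10 ballots, Park on 11. Park wins 11–10.
Yilmaz vs Park: 9 to 12, Park.
Park beats each of Ahmed, Varga, Yilmaz — Park is the Condorcet winner.

Park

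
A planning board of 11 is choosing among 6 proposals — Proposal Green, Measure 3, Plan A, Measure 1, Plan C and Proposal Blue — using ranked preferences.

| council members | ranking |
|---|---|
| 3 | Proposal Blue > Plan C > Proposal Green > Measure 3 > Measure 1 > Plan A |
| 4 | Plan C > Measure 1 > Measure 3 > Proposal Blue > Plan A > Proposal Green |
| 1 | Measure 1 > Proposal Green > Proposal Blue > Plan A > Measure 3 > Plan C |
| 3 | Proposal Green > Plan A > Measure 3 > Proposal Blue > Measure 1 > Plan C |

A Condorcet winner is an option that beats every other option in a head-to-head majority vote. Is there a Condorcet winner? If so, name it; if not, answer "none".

Head-to-head results (11 council members):
Proposal Green vs Measure 3: Proposal Green, 7–4.
Proposal Green–Plan A: Proposal Green 7–4.
Proposal Green–Measure 1: Proposal Green 6–5.
Proposal Green vs Plan C: Plan C wins 7–4.
Proposal Green–Proposal Blue: Proposal Blue 7–4.
Measure 3 vs Plan A: Measure 3, 7–4.
Measure 3 vs Measure 1: Measure 3 wins 6–5.
Measure 3 vs Plan C: Plan C wins 7–4.
Measure 3 vs Proposal Blue: Measure 3, 7–4.
Plan A vs Measure 1: Measure 1, 8–3.
Plan A–Plan C: Plan C 7–4.
Plan A vs Proposal Blue: Proposal Blue wins 8–3.
Measure 1 vs Plan C: Plan C, 7–4.
Measure 1–Proposal Blue: Proposal Blue 6–5.
Plan C–Proposal Blue: Proposal Blue 7–4.
Each option drops at least one matchup (Proposal Green loses to Plan C; Measure 3 loses to Proposal Green; Plan A loses to Proposal Green; Measure 1 loses to Proposal Green; Plan C loses to Proposal Blue; Proposal Blue loses to Measure 3); the cycle Proposal Green → Measure 3 → Proposal Blue → Proposal Green rules out a Condorcet winner.

none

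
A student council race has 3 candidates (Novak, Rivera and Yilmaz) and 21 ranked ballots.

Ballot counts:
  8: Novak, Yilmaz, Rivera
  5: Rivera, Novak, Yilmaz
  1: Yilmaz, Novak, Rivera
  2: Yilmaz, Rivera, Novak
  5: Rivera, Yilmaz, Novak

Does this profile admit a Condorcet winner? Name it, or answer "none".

none

Head-to-head results (21 voters):
Novak vs Rivera: Novak preferred on 8+1 = 9 ballots; Rivera wins 12–9.
Novak vs Yilmaz: Novak is ranked higher on 8+5 = 13 ballots, Yilmaz on 8. Novak wins 13–8.
Rivera vs Yilmaz: 5+5 = 10 for Rivera, 11 for Yilmaz — Yilmaz by 11–10.
Every candidate loses at least once (Novak loses to Rivera; Rivera loses to Yilmaz; Yilmaz loses to Novak). The majority relation contains the cycle Novak > Yilmaz > Rivera > Novak, so there is no Condorcet winner.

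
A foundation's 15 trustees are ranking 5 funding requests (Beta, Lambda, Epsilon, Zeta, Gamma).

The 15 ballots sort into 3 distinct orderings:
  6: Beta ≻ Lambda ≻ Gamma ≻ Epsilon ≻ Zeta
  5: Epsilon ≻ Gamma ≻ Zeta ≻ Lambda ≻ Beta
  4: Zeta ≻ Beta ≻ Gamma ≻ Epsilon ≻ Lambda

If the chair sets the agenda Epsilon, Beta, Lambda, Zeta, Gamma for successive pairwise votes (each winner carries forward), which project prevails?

Round 1: Epsilon vs Beta — 5–10, Beta advances.
Round 2: Beta vs Lambda — 10–5, Beta advances.
Round 3: Beta vs Zeta — 6–9, Zeta advances.
Round 4: Zeta vs Gamma — 4–11, Gamma advances.
Gamma survives the agenda.

Gamma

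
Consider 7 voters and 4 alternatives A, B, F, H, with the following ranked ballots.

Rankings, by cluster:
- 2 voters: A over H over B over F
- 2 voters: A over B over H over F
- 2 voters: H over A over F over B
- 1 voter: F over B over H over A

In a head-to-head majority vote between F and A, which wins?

Ballots ranking F above A: 1.
Ballots ranking A above F: 7 − 1 = 6.
A wins the head-to-head 6–1.

A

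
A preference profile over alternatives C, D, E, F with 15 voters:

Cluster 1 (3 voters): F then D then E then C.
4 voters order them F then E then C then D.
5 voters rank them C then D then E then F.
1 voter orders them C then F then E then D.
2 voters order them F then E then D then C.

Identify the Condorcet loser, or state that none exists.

Head-to-head results (15 voters):
C vs D: C, 10–5.
C vs E: 6 to 9, E.
C vs F: F wins 9–6.
D vs E: 3+5 = 8 for D, 7 for E — D by 8–7.
D vs F: 5 for D, 10 for F — F by 10–5.
E vs F: F, 10–5.
Every alternative wins at least one matchup (C beats D; D beats E; E beats C; F beats C), so there is no Condorcet loser.

none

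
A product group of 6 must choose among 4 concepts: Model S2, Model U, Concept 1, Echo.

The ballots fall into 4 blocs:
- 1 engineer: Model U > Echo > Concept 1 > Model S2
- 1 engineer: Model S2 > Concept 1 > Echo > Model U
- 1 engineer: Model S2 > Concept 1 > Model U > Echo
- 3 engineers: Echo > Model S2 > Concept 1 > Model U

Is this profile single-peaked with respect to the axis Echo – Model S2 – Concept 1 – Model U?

no

Axis positions: Echo=1, Model S2=2, Concept 1=3, Model U=4.
Bloc 1: ranking walks positions 4-1-3-2; Echo is ranked above Concept 1 even though Concept 1 lies between Echo and the peak Model U on the axis — preferences dip and rise again. Not single-peaked.
Bloc 2 (peak Model S2 at position 2): ranking walks positions 2-3-1-4, expanding outward from the peak — single-peaked.
Bloc 3 (peak Model S2 at position 2): ranking walks positions 2-3-4-1, expanding outward from the peak — single-peaked.
Bloc 4 (peak Echo at position 1): ranking walks positions 1-2-3-4, expanding outward from the peak — single-peaked.
Bloc 1 violates single-peakedness, so the profile is not single-peaked on this axis.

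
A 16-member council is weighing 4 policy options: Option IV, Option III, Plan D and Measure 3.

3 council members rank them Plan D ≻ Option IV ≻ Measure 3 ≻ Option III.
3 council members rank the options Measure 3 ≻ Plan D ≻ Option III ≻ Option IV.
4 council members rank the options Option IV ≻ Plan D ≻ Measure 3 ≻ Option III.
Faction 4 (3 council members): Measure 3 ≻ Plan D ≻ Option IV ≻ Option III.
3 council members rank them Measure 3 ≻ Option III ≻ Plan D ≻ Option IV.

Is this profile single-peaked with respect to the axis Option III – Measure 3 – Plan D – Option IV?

yes

Axis positions: Option III=1, Measure 3=2, Plan D=3, Option IV=4.
Faction 1 (peak Plan D at position 3): ranking walks positions 3-4-2-1, expanding outward from the peak — single-peaked.
Faction 2 (peak Measure 3 at position 2): ranking walks positions 2-3-1-4, expanding outward from the peak — single-peaked.
Faction 3 (peak Option IV at position 4): ranking walks positions 4-3-2-1, expanding outward from the peak — single-peaked.
Faction 4 (peak Measure 3 at position 2): ranking walks positions 2-3-4-1, expanding outward from the peak — single-peaked.
Faction 5 (peak Measure 3 at position 2): ranking walks positions 2-1-3-4, expanding outward from the peak — single-peaked.
Every ranking is single-peaked on this axis.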